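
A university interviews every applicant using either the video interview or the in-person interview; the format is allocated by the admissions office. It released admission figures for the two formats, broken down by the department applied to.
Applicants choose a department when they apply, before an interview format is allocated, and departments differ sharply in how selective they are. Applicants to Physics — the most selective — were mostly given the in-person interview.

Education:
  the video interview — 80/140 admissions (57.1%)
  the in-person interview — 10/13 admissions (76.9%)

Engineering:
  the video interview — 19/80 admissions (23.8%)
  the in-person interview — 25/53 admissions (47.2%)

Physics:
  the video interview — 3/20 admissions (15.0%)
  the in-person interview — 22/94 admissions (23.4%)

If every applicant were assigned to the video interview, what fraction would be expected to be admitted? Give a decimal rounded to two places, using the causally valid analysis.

Department differs across interview formats for reasons unrelated to any effect of the interview format itself, and it separately predicts the outcome — a classic confounder. We must compare within department levels.
Standardising the video interview to the population department mix: 0.383·80/140 + 0.333·19/80 + 0.285·3/20 = 0.340.

0.34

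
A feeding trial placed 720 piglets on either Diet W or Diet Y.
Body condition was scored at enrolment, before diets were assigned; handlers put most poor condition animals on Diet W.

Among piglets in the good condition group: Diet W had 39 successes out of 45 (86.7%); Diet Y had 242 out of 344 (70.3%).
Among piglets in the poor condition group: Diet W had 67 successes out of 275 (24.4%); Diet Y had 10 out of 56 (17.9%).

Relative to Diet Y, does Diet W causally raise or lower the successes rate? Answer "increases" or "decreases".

The stratified and pooled comparisons disagree (Diet W wins within each starting body condition; Diet Y wins overall), so the answer turns on the causal role of starting body condition.
Starting body condition differs across diets for reasons unrelated to any effect of the diet itself, and it separately predicts the outcome — a classic confounder. We must compare within starting body condition levels.
Within each level — good condition: 86.7% vs 70.3%; poor condition: 24.4% vs 17.9% — Diet W is higher every time.

increases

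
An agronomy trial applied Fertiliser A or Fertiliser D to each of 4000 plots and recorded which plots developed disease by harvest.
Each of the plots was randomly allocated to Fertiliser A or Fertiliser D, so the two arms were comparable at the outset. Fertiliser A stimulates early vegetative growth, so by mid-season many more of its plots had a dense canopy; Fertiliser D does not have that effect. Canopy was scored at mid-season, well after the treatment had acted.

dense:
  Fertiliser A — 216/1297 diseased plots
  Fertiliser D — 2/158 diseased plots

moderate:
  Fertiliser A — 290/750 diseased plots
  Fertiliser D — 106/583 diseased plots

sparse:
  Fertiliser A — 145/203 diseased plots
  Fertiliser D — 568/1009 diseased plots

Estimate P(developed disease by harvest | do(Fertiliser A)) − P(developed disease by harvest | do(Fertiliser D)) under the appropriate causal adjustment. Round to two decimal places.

-0.10

Stratifying would compare fertilisers among plots the fertilisers themselves sorted into mid-season canopy groups — a form of selection on an intermediate. The unconditioned pooled rates give the total causal effect.
The causal difference is the pooled difference: 0.289 − 0.386 = -0.097.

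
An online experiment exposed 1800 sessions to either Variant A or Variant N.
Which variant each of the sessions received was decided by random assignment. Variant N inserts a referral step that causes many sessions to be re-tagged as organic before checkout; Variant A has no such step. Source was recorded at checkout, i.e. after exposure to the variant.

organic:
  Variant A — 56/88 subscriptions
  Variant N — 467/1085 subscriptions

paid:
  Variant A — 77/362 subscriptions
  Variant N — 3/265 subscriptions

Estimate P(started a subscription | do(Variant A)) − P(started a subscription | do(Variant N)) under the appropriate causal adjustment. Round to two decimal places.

Traffic source is downstream of the variant. One should not condition on a consequence of treatment, so the overall rates are the right comparison.
The causal difference is the pooled difference: 0.296 − 0.348 = -0.053.

-0.05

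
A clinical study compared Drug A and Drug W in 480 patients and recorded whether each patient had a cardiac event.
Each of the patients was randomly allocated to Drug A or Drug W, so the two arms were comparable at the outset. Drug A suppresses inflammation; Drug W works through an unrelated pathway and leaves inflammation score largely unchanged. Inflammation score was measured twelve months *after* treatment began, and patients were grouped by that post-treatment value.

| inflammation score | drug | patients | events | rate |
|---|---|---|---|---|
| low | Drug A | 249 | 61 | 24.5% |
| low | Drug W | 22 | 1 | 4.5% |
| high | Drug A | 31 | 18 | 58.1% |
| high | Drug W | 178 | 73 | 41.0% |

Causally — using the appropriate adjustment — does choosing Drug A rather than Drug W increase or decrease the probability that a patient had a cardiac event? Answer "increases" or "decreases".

Inflammation score here is a post-treatment variable shaped by the drug; conditioning on it would introduce bias rather than remove it. The overall comparison is the causal one.
Pooled: Drug A 28.2% vs Drug W 37.0%; Drug A is lower overall.

decreases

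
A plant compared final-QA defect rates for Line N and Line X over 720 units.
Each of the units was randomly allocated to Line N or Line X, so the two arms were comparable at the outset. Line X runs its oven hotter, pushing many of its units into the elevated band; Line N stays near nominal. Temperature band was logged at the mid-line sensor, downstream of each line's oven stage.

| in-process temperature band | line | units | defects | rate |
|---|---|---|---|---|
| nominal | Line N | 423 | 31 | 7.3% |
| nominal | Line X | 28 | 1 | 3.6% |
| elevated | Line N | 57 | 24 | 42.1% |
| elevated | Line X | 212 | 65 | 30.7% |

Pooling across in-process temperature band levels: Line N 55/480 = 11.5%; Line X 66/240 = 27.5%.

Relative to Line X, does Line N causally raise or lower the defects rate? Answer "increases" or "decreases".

decreases

Stratifying would compare lines among units the lines themselves sorted into in-process temperature band groups — a form of selection on an intermediate. The unconditioned pooled rates give the total causal effect.
Pooled: Line N 11.5% vs Line X 27.5%; Line N is lower overall.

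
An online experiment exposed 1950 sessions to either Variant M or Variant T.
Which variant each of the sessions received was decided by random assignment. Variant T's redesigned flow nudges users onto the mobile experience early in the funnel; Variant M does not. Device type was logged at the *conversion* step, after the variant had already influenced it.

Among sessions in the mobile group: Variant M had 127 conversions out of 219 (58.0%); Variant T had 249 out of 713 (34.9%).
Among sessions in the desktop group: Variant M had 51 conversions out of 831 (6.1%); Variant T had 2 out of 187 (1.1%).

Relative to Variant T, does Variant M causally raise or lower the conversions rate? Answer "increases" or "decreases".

decreases

Within every device type level Variant M has the higher rate, yet pooled Variant T does — Simpson's reversal.
Because the variant influences device type, device type is a post-treatment mediator, not a confounder. Stratifying on it would bias the estimate; the causal effect is the crude pooled difference.
Pooled: Variant M 17.0% vs Variant T 27.9%; Variant T is higher overall.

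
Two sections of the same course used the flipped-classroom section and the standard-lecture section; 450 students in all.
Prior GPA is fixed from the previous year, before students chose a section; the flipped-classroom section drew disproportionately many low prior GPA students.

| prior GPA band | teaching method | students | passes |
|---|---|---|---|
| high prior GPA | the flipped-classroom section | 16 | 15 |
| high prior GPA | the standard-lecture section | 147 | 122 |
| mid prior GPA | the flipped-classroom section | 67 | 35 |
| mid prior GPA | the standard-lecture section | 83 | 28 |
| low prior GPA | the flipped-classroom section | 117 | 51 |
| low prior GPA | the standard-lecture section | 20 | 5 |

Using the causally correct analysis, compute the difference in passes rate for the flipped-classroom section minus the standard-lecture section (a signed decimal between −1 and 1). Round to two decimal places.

+0.16

Within every prior GPA band level the flipped-classroom section has the higher rate, yet pooled the standard-lecture section does — Simpson's reversal.
Prior GPA band differs across teaching methods for reasons unrelated to any effect of the teaching method itself, and it separately predicts the outcome — a classic confounder. We must compare within prior GPA band levels.
Adjusting over the population distribution of prior GPA band: 0.362·(0.938−0.830) + 0.333·(0.522−0.337) + 0.304·(0.436−0.250) = +0.157.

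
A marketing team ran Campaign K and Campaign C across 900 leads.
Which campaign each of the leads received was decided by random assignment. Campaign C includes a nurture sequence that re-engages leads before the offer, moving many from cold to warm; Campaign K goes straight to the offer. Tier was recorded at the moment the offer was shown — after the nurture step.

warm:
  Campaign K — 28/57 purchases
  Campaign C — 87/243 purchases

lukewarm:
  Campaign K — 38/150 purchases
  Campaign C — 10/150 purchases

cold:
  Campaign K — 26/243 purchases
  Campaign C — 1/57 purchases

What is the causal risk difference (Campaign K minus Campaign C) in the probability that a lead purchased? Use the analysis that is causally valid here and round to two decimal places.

-0.01

The stratified and pooled comparisons disagree (Campaign K wins within each engagement tier; Campaign C wins overall), so the answer turns on the causal role of engagement tier.
Stratifying would compare campaigns among leads the campaigns themselves sorted into engagement tier groups — a form of selection on an intermediate. The unconditioned pooled rates give the total causal effect.
The causal difference is the pooled difference: 0.204 − 0.218 = -0.013.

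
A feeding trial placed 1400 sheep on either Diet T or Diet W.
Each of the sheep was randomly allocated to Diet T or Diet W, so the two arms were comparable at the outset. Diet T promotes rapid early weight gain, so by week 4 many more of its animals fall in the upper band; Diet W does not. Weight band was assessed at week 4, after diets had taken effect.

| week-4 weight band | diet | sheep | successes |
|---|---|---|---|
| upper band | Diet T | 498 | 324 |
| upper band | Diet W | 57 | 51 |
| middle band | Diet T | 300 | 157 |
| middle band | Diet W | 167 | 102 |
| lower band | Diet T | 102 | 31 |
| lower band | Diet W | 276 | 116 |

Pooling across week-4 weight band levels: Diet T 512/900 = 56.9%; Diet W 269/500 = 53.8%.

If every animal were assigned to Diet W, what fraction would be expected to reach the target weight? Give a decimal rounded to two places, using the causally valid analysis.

Week-4 weight band lies on the pathway diet → week-4 weight band → outcome, so adjusting for it blocks the indirect effect. For the total causal effect of diet, use the unadjusted pooled rates.
So P(outcome | do(Diet W)) is just the pooled rate for Diet W: 269/500 = 0.538.

0.54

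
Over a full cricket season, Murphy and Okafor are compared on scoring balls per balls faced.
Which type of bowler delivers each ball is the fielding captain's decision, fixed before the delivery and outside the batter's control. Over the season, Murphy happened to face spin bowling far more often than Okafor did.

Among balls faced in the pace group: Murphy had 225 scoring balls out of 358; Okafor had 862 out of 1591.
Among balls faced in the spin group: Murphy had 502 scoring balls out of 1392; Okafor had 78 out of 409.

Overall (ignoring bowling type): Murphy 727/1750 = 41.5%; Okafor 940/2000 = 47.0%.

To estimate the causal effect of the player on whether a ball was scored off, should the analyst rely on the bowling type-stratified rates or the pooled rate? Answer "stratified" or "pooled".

stratified

Nothing the player does changes bowling type; the imbalance is an allocation artefact. With bowling type also predicting the outcome, the pooled figure is confounded, and the within-stratum comparison is the causal one.
Within each level — pace: 62.8% vs 54.2%; spin: 36.1% vs 19.1% — Murphy is higher every time.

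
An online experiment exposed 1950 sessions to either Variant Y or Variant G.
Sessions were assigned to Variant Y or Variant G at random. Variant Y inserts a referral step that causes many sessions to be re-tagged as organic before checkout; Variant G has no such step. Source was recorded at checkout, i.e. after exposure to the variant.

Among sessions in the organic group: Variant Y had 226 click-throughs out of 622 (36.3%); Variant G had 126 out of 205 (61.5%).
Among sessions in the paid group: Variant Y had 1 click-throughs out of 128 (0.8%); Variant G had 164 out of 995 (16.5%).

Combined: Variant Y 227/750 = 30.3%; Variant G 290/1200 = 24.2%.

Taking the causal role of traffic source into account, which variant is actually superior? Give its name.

The stratified and pooled comparisons disagree (Variant G wins within each traffic source; Variant Y wins overall), so the answer turns on the causal role of traffic source.
Traffic source is downstream of the variant. One should not condition on a consequence of treatment, so the overall rates are the right comparison.
Pooled: Variant Y 30.3% vs Variant G 24.2%; Variant Y is higher overall.

Variant Y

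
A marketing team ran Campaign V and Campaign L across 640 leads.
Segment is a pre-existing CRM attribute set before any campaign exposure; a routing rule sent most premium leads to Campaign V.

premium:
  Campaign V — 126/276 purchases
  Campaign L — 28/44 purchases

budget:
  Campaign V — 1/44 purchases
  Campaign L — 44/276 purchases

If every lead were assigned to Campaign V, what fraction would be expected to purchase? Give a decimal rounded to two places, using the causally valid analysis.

Campaign L is higher inside every customer segment stratum but Campaign V is higher in aggregate. Whether to stratify depends on how customer segment relates to the campaign.
Customer segment satisfies the back-door criterion: it is not a descendant of the campaign, and it blocks the spurious path from campaign to outcome. Adjusting for it (i.e., using the within-customer segment rates) gives the causal effect.
Standardising Campaign V to the population customer segment mix: 0.500·126/276 + 0.500·1/44 = 0.240.

0.24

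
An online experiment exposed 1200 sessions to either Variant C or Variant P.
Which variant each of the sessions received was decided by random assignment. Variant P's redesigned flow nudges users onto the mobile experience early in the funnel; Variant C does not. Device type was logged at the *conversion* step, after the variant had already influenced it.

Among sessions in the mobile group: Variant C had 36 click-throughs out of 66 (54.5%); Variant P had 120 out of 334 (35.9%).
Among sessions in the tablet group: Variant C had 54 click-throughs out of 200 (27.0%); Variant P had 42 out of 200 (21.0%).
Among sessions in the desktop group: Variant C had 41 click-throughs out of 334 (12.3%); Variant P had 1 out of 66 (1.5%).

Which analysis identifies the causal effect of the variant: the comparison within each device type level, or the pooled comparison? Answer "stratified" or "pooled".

Device type is recorded after the variant and is itself shifted by it — it sits on the causal path from variant to outcome. Conditioning on a mediator would strip out part of the effect we want; the pooled comparison gives the total causal effect.
Pooled: Variant C 21.8% vs Variant P 27.2%; Variant P is higher overall.

pooled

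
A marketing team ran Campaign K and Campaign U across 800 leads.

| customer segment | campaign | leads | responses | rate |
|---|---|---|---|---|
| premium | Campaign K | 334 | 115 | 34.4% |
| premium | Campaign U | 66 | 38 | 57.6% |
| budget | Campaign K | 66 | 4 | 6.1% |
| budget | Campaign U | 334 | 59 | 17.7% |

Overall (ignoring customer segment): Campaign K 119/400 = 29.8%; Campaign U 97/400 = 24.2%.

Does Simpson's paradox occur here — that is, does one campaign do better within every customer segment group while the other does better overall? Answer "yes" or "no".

yes

Within each customer segment level (premium 34.4% vs 57.6%; budget 6.1% vs 17.7%), Campaign U has the higher rate every time. Pooled: 29.8% vs 24.2% — Campaign K has the higher rate overall. The two comparisons disagree.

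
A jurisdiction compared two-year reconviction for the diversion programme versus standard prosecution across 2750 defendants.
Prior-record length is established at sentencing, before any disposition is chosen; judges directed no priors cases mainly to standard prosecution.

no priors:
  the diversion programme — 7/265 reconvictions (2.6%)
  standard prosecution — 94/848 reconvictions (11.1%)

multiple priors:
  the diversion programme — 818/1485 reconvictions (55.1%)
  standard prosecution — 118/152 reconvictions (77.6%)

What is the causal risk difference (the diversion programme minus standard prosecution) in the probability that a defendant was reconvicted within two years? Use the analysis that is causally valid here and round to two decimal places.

the diversion programme is lower inside every prior-record length stratum but standard prosecution is lower in aggregate. Whether to stratify depends on how prior-record length relates to the disposition.
Prior-record length is set before the disposition has any effect — it is not caused by the disposition — and it independently drives the outcome. That makes it a confounder, so the causal comparison is within prior-record length levels.
Adjusting over the population distribution of prior-record length: 0.405·(0.026−0.111) + 0.595·(0.551−0.776) = -0.168.

-0.17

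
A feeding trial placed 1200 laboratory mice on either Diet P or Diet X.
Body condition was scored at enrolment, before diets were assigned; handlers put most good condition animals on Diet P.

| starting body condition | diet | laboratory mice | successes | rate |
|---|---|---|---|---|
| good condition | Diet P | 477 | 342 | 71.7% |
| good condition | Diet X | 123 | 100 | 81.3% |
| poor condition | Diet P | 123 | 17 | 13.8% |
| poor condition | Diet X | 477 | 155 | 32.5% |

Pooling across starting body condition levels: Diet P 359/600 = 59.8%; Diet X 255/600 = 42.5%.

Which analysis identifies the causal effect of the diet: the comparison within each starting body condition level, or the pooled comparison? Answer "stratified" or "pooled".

stratified

Here starting body condition is a common cause — it drives both which diet a case falls under and the outcome. The crude comparison mixes populations; the stratum-specific rates are the causally relevant ones.
Within each level — good condition: 71.7% vs 81.3%; poor condition: 13.8% vs 32.5% — Diet X is higher every time.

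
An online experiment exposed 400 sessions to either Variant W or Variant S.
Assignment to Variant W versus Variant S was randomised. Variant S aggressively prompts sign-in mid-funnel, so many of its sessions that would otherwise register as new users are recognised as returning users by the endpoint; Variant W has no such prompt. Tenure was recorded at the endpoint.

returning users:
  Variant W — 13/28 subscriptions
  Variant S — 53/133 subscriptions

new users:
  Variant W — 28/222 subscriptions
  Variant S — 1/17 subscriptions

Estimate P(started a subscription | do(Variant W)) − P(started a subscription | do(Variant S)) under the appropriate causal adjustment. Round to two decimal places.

-0.20

The user tenure-specific comparison favours Variant W throughout, but the pooled figures favour Variant S. The question is whether to condition on user tenure.
Stratifying would compare variants among sessions the variants themselves sorted into user tenure groups — a form of selection on an intermediate. The unconditioned pooled rates give the total causal effect.
The causal difference is the pooled difference: 0.164 − 0.360 = -0.196.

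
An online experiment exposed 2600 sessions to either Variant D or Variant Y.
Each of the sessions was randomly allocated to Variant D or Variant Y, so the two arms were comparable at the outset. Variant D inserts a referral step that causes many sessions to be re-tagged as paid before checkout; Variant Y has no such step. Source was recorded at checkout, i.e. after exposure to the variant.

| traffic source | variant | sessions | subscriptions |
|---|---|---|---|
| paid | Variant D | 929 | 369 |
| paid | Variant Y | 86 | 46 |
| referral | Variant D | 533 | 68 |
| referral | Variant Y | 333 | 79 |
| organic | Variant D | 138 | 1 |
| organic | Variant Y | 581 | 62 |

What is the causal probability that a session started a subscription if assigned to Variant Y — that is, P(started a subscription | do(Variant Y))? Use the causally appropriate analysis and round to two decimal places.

0.19

Traffic source here is a post-treatment variable shaped by the variant; conditioning on it would introduce bias rather than remove it. The overall comparison is the causal one.
So P(outcome | do(Variant Y)) is just the pooled rate for Variant Y: 187/1000 = 0.187.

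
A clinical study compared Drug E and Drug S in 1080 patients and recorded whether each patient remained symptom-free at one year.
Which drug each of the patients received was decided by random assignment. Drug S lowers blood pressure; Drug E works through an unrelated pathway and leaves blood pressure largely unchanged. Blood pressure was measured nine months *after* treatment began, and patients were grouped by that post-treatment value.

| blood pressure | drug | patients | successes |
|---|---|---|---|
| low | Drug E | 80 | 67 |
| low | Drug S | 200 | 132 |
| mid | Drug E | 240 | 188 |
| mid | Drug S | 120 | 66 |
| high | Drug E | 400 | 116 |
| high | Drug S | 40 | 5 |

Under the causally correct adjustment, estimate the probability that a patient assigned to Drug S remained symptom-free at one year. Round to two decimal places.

The distribution of blood pressure is itself part of what the drug does — it is an intermediate outcome. Holding it fixed would remove that part of the effect; the total effect is the pooled difference.
So P(outcome | do(Drug S)) is just the pooled rate for Drug S: 203/360 = 0.564.

0.56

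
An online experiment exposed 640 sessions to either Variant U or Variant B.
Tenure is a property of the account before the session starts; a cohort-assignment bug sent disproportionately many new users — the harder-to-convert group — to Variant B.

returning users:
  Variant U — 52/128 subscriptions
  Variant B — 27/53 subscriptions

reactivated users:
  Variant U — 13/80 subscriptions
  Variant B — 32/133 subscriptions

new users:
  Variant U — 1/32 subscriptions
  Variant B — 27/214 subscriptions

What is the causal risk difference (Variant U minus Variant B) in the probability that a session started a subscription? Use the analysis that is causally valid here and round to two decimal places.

-0.09

The imbalance in user tenure arose from how sessions were allocated, not from anything the variant did; and user tenure independently affects the outcome. The pooled gap is confounded — condition on user tenure.
Adjusting over the population distribution of user tenure: 0.283·(0.406−0.509) + 0.333·(0.163−0.241) + 0.384·(0.031−0.126) = -0.092.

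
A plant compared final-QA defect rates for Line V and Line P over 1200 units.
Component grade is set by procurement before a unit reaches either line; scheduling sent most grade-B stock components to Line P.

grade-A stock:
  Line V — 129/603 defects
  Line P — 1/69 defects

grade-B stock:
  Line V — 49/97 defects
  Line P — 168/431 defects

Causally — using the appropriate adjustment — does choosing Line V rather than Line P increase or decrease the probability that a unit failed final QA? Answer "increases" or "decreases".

Nothing the line does changes component grade; the imbalance is an allocation artefact. With component grade also predicting the outcome, the pooled figure is confounded, and the within-stratum comparison is the causal one.
Within each level — grade-A stock: 21.4% vs 1.4%; grade-B stock: 50.5% vs 39.0% — Line P is lower every time.

increases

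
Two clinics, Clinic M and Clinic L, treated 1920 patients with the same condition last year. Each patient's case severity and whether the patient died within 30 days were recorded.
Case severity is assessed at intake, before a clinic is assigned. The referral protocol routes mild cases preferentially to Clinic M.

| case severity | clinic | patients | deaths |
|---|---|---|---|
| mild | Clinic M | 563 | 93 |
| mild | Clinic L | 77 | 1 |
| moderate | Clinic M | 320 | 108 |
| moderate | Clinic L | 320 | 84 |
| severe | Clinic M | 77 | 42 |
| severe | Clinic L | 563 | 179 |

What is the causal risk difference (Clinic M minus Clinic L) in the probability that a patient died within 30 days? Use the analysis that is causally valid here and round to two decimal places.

+0.15

The case severity-specific comparison favours Clinic L throughout, but the pooled figures favour Clinic M. The question is whether to condition on case severity.
Case severity satisfies the back-door criterion: it is not a descendant of the clinic, and it blocks the spurious path from clinic to outcome. Adjusting for it (i.e., using the within-case severity rates) gives the causal effect.
Adjusting over the population distribution of case severity: 0.333·(0.165−0.013) + 0.333·(0.338−0.263) + 0.333·(0.545−0.318) = +0.152.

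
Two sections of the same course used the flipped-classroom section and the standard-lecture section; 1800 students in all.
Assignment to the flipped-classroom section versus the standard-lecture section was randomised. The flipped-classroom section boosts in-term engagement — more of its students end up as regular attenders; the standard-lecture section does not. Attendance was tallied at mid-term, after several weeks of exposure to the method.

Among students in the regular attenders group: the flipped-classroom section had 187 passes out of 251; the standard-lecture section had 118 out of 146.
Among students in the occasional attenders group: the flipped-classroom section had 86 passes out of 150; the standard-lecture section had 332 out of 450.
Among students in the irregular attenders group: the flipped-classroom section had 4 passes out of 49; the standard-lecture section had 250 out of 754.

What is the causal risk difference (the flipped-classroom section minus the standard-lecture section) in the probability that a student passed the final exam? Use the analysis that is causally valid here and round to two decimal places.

+0.10

The stratified and pooled comparisons disagree (the standard-lecture section wins within each mid-term attendance; the flipped-classroom section wins overall), so the answer turns on the causal role of mid-term attendance.
Mid-term attendance lies on the pathway teaching method → mid-term attendance → outcome, so adjusting for it blocks the indirect effect. For the total causal effect of teaching method, use the unadjusted pooled rates.
The causal difference is the pooled difference: 0.616 − 0.519 = +0.097.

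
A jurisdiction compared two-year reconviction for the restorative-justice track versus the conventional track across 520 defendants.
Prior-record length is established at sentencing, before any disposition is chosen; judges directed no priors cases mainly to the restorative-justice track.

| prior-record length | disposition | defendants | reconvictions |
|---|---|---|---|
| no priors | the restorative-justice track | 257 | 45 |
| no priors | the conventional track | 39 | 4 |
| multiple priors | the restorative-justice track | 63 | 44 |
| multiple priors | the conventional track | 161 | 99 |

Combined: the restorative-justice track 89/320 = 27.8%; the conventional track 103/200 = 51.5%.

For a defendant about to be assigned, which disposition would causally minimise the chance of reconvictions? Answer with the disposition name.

the conventional track

The stratified and pooled comparisons disagree (the conventional track wins within each prior-record length; the restorative-justice track wins overall), so the answer turns on the causal role of prior-record length.
Prior-record length differs across dispositions for reasons unrelated to any effect of the disposition itself, and it separately predicts the outcome — a classic confounder. We must compare within prior-record length levels.
Within each level — no priors: 17.5% vs 10.3%; multiple priors: 69.8% vs 61.5% — the conventional track is lower every time.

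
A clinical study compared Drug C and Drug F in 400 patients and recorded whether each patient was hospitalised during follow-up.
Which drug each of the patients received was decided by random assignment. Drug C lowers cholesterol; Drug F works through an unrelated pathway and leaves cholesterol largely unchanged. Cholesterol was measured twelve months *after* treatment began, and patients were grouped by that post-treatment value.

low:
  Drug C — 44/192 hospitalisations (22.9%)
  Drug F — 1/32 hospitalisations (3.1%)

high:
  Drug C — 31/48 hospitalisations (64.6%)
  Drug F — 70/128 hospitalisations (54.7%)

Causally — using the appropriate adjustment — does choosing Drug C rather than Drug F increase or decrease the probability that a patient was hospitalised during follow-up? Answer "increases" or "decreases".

decreases

The stratified and pooled comparisons disagree (Drug F wins within each cholesterol; Drug C wins overall), so the answer turns on the causal role of cholesterol.
The distribution of cholesterol is itself part of what the drug does — it is an intermediate outcome. Holding it fixed would remove that part of the effect; the total effect is the pooled difference.
Pooled: Drug C 31.2% vs Drug F 44.4%; Drug C is lower overall.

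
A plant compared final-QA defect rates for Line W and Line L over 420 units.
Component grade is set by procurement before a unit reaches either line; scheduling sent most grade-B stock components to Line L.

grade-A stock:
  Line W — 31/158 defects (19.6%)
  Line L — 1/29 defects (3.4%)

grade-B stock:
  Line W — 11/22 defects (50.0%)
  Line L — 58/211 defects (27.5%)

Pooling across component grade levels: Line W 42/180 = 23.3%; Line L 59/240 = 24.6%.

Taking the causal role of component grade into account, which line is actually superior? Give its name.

The component grade-specific comparison favours Line L throughout, but the pooled figures favour Line W. The question is whether to condition on component grade.
Component grade differs across lines for reasons unrelated to any effect of the line itself, and it separately predicts the outcome — a classic confounder. We must compare within component grade levels.
Within each level — grade-A stock: 19.6% vs 3.4%; grade-B stock: 50.0% vs 27.5% — Line L is lower every time.

Line L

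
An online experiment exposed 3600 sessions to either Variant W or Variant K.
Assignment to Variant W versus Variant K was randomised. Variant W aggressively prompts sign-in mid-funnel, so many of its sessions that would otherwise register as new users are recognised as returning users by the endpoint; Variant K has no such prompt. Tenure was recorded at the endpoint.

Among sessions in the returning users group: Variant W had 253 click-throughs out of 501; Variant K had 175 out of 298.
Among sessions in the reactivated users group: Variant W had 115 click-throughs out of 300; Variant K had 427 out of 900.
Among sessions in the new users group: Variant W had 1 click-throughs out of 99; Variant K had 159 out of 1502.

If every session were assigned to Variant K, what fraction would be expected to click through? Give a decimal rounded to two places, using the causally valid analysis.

0.28

Because the variant influences user tenure, user tenure is a post-treatment mediator, not a confounder. Stratifying on it would bias the estimate; the causal effect is the crude pooled difference.
So P(outcome | do(Variant K)) is just the pooled rate for Variant K: 761/2700 = 0.282.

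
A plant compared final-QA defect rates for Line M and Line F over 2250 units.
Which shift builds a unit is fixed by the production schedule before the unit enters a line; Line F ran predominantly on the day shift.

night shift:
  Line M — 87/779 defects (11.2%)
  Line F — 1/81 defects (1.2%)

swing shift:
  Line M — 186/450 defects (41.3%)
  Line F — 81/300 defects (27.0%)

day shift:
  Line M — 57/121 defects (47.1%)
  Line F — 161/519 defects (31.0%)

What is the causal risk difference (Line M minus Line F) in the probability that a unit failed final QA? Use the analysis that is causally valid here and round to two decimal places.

+0.13

The shift-specific comparison favours Line F throughout, but the pooled figures favour Line M. The question is whether to condition on shift.
Since shift is a pre-existing factor (not a product of the line) and it affects the outcome on its own, it is a confounder. The stratified rates, not the pooled rate, identify the causal effect.
Adjusting over the population distribution of shift: 0.382·(0.112−0.012) + 0.333·(0.413−0.270) + 0.284·(0.471−0.310) = +0.132.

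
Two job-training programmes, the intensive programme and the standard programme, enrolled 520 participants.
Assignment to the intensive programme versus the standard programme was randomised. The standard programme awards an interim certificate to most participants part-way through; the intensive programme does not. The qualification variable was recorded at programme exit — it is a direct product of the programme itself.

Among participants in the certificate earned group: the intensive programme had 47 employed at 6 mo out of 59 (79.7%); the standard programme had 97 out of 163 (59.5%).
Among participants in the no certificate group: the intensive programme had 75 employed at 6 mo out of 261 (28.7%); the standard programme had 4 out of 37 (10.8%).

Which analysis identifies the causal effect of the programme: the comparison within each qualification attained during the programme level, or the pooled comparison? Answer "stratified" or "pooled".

pooled

Stratifying would compare programmes among participants the programmes themselves sorted into qualification attained during the programme groups — a form of selection on an intermediate. The unconditioned pooled rates give the total causal effect.
Pooled: the intensive programme 38.1% vs the standard programme 50.5%; the standard programme is higher overall.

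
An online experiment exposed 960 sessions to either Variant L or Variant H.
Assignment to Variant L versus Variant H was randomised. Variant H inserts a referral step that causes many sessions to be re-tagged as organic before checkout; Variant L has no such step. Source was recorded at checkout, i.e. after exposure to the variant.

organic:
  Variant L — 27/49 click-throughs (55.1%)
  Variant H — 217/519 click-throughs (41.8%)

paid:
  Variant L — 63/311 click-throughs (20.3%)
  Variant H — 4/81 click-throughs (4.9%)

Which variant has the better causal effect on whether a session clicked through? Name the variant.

Variant H

Variant L is higher inside every traffic source stratum but Variant H is higher in aggregate. Whether to stratify depends on how traffic source relates to the variant.
Traffic source is recorded after the variant and is itself shifted by it — it sits on the causal path from variant to outcome. Conditioning on a mediator would strip out part of the effect we want; the pooled comparison gives the total causal effect.
Pooled: Variant L 25.0% vs Variant H 36.8%; Variant H is higher overall.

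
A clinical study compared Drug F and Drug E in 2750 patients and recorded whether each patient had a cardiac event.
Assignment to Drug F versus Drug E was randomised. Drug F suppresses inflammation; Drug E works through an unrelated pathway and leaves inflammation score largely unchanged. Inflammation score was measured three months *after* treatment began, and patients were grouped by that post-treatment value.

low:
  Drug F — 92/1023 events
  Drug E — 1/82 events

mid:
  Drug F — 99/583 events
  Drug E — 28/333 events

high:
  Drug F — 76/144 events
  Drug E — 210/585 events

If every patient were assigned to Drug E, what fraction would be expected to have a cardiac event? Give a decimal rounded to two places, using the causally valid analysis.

0.24

The stratified and pooled comparisons disagree (Drug E wins within each inflammation score; Drug F wins overall), so the answer turns on the causal role of inflammation score.
Inflammation score here is a post-treatment variable shaped by the drug; conditioning on it would introduce bias rather than remove it. The overall comparison is the causal one.
So P(outcome | do(Drug E)) is just the pooled rate for Drug E: 239/1000 = 0.239.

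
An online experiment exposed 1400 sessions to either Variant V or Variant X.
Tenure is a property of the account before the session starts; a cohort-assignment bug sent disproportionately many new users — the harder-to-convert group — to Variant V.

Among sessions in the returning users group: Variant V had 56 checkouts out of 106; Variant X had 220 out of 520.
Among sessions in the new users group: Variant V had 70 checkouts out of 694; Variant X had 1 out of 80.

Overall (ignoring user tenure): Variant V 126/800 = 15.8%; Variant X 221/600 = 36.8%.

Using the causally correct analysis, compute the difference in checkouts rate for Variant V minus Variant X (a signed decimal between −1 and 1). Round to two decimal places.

Variant V is higher inside every user tenure stratum but Variant X is higher in aggregate. Whether to stratify depends on how user tenure relates to the variant.
The imbalance in user tenure arose from how sessions were allocated, not from anything the variant did; and user tenure independently affects the outcome. The pooled gap is confounded — condition on user tenure.
Adjusting over the population distribution of user tenure: 0.447·(0.528−0.423) + 0.553·(0.101−0.013) = +0.096.

+0.10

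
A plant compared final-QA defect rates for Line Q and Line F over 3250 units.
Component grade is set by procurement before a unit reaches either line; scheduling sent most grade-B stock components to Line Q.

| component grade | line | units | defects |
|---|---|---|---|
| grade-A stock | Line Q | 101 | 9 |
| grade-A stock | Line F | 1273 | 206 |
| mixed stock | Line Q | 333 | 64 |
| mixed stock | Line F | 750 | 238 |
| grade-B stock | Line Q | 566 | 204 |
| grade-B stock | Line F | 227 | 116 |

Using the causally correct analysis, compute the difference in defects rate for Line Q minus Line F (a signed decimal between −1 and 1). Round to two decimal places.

Component grade is set before the line has any effect — it is not caused by the line — and it independently drives the outcome. That makes it a confounder, so the causal comparison is within component grade levels.
Adjusting over the population distribution of component grade: 0.423·(0.089−0.162) + 0.333·(0.192−0.317) + 0.244·(0.360−0.511) = -0.109.

-0.11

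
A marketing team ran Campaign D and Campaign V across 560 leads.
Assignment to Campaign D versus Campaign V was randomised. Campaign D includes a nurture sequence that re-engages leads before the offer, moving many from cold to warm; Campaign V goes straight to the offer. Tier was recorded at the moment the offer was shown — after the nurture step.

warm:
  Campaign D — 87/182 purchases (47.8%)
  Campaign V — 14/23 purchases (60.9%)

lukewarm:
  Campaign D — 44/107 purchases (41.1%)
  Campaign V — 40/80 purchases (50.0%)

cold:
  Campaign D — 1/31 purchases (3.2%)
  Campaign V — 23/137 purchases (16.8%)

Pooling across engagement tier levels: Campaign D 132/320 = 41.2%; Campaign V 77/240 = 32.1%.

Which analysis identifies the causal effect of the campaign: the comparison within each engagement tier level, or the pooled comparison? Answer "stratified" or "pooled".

The engagement tier-specific comparison favours Campaign V throughout, but the pooled figures favour Campaign D. The question is whether to condition on engagement tier.
Because the campaign influences engagement tier, engagement tier is a post-treatment mediator, not a confounder. Stratifying on it would bias the estimate; the causal effect is the crude pooled difference.
Pooled: Campaign D 41.2% vs Campaign V 32.1%; Campaign D is higher overall.

pooled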